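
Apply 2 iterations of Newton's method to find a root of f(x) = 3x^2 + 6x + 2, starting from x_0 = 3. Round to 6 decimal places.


Newton's method: x_(n+1) = x_n - f(x_n)/f'(x_n)
f(x) = 3x^2 + 6x + 2
f'(x) = 6x + 6

Iteration 1:
  f(3.000000) = 47.000000
  f'(3.000000) = 24.000000
  x_1 = 3.000000 - (47.000000)/(24.000000) = 1.041667

Iteration 2:
  f(1.041667) = 11.505208
  f'(1.041667) = 12.250000
  x_2 = 1.041667 - (11.505208)/(12.250000) = 0.102466

x_2 = 0.102466


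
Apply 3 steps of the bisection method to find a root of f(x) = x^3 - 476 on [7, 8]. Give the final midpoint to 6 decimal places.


f(x) = x^3 - 476
f(7) = -133 < 0
f(8) = 36 > 0

Step 1: midpoint = (7.000000 + 8.000000)/2 = 7.500000
  f(7.500000) = -54.125000
  f(mid) < 0, so root is in [7.500000, 8.000000]

Step 2: midpoint = (7.500000 + 8.000000)/2 = 7.750000
  f(7.750000) = -10.515625
  f(mid) < 0, so root is in [7.750000, 8.000000]

Step 3: midpoint = (7.750000 + 8.000000)/2 = 7.875000
  f(7.875000) = 12.373047
  f(mid) > 0, so root is in [7.750000, 7.875000]

midpoint = 7.875000


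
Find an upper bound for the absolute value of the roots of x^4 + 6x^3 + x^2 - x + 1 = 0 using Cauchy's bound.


Cauchy's bound: all roots r satisfy |r| <= 1 + max(|a_i/a_n|) for i = 0,...,n-1
where a_n is the leading coefficient.

Coefficients: [1, 6, 1, -1, 1]
Leading coefficient a_n = 1
Ratios |a_i/a_n|: 6, 1, 1, 1
Maximum ratio: 6
Cauchy's bound: |r| <= 1 + 6 = 7

Upper bound = 7


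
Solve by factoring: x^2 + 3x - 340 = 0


We need two numbers that multiply to -340 and add to 3.
Those numbers are 20 and -17 (since 20 * (-17) = -340 and 20 + (-17) = 3).
So x^2 + 3x - 340 = (x + 20)(x - 17) = 0
Setting each factor to zero: x = -20 or x = 17

x = -20, x = 17


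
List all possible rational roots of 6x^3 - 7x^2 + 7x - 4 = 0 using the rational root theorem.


Rational root theorem: possible roots are ±p/q where:
  p divides the constant term (-4): p ∈ {1, 2, 4}
  q divides the leading coefficient (6): q ∈ {1, 2, 3, 6}

All possible rational roots: -4, -2, -4/3, -1, -2/3, -1/2, -1/3, -1/6, 1/6, 1/3, 1/2, 2/3, 1, 4/3, 2, 4

-4, -2, -4/3, -1, -2/3, -1/2, -1/3, -1/6, 1/6, 1/3, 1/2, 2/3, 1, 4/3, 2, 4


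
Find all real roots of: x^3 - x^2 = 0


The constant term is 0, so x = 0 is a root. Factor out x:
  x(x^2 - x) = 0
Solve the quadratic x^2 - x = 0: discriminant = (-1)^2 - 4(1)(0) = 1 - 0 = 1.
sqrt(1) = 1, so x = (1 ± 1)/2: x = 1 or x = 0.

x = 0 (multiplicity 2), x = 1


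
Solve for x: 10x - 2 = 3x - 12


Starting with: 10x - 2 = 3x - 12
Move all x terms to left: (10 - 3)x = -12 + 2
Simplify: 7x = -10
Divide both sides by 7: x = -10/7

x = -10/7


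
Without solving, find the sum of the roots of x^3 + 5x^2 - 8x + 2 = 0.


By Vieta's formulas for x^3 + bx^2 + cx + d = 0:
  r1 + r2 + r3 = -b/a = -5
  r1*r2 + r1*r3 + r2*r3 = c/a = -8
  r1*r2*r3 = -d/a = -2


Sum = -5


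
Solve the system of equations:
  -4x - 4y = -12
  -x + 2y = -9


Using Cramer's rule:
Determinant D = (-4)(2) - (-1)(-4) = -8 - 4 = -12
Dx = (-12)(2) - (-9)(-4) = -24 - 36 = -60
Dy = (-4)(-9) - (-1)(-12) = 36 - 12 = 24
x = Dx/D = -60/-12 = 5
y = Dy/D = 24/-12 = -2

x = 5, y = -2


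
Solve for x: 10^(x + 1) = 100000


Express both sides with the same base.
100000 = 10^5
Since the bases match, equate exponents: x + 1 = 5
So x = 5 - (1) = 4

x = 4


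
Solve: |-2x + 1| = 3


An absolute value equation |expr| = 3 gives two cases:
Case 1: -2x + 1 = 3
  -2x = 2, so x = -1
Case 2: -2x + 1 = -3
  -2x = -4, so x = 2

x = -1, x = 2


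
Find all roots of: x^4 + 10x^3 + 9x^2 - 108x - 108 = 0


Let p(x) = x^4 + 10x^3 + 9x^2 - 108x - 108. By the rational root theorem (leading coefficient 1), any rational root is an integer divisor of 108: try ±1, ±2, ... in turn.
Test x = 1: value = -196 ≠ 0.
Test x = -1: value = 0 ✓, so (x + 1) is a factor.
Synthetic division by (x + 1): bring down 1; 1(-1) + 10 = 9; 9(-1) + 9 = 0; 0(-1) - 108 = -108; (-108)(-1) - 108 = 0 → quotient x^3 + 9x^2 - 108, remainder 0.
Continue with the quotient x^3 + 9x^2 - 108 (candidates must divide 108; re-test x = -1 first in case it repeats).
Test x = -1: value = -100 ≠ 0.
Test x = 2: value = -64 ≠ 0.
Test x = -2: value = -80 ≠ 0.
Test x = 3: value = 0 ✓, so (x - 3) is a factor.
Synthetic division by (x - 3): bring down 1; 1(3) + 9 = 12; 12(3) + 0 = 36; 36(3) - 108 = 0 → quotient x^2 + 12x + 36, remainder 0.
Solve the quadratic x^2 + 12x + 36 = 0: discriminant = 12^2 - 4(1)(36) = 144 - 144 = 0.
Discriminant = 0, so a double root: x = -12/2 = -6.
Collecting all roots found:

x = -6 (multiplicity 2), x = -1, x = 3


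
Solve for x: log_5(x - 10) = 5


Convert to exponential form: x - 10 = 5^5 = 3125
x = 3125 + 10 = 3135
Check: log_5(3135 - 10) = log_5(3125) = log_5(3125) = 5 ✓

x = 3135


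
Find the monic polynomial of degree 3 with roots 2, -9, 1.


A monic polynomial with roots 2, -9, 1 is:
p(x) = (x - 2)(x + 9)(x - 1)
After multiplying by (x - 2): x - 2
After multiplying by (x + 9): x^2 + 7x - 18
After multiplying by (x - 1): x^3 + 6x^2 - 25x + 18

x^3 + 6x^2 - 25x + 18


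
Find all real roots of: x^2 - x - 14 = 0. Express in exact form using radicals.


Using the quadratic formula: x = (-b ± sqrt(b^2 - 4ac)) / (2a)
Here a = 1, b = -1, c = -14
Discriminant = b^2 - 4ac = (-1)^2 - 4(1)(-14) = 1 + 56 = 57
Since discriminant = 57 > 0, there are two real roots.
x = (1 ± sqrt(57)) / 2
Numerically: x ≈ 4.2749 or x ≈ -3.2749

x = (1 + sqrt(57)) / 2 or x = (1 - sqrt(57)) / 2


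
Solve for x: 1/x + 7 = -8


Subtract 7 from both sides: 1/x = -15
Multiply both sides by x: 1 = -15 * x
Divide by -15: x = -1/15

x = -1/15


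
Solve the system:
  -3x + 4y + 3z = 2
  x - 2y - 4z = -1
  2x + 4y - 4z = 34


Using Cramer's rule. Expand each determinant along the first row.
D  = (-3)*[(-2)*(-4) - (-4)*4] - 4*[1*(-4) - (-4)*2] + 3*[1*4 - (-2)*2]
  = (-3)*(24) - 4*(4) + 3*(8) = -64
Dx = 2*[(-2)*(-4) - (-4)*4] - 4*[(-1)*(-4) - (-4)*34] + 3*[(-1)*4 - (-2)*34]
  = 2*(24) - 4*(140) + 3*(64) = -320
Dy = (-3)*[(-1)*(-4) - (-4)*34] - 2*[1*(-4) - (-4)*2] + 3*[1*34 - (-1)*2]
  = (-3)*(140) - 2*(4) + 3*(36) = -320
Dz = (-3)*[(-2)*34 - (-1)*4] - 4*[1*34 - (-1)*2] + 2*[1*4 - (-2)*2]
  = (-3)*(-64) - 4*(36) + 2*(8) = 64
x = Dx/D = -320/-64 = 5, y = Dy/D = -320/-64 = 5, z = Dz/D = 64/-64 = -1
Check eq1: (-3)(5) + (4)(5) + (3)(-1) = 2 = 2 ✓
Check eq2: (1)(5) + (-2)(5) + (-4)(-1) = -1 = -1 ✓
Check eq3: (2)(5) + (4)(5) + (-4)(-1) = 34 = 34 ✓

x = 5, y = 5, z = -1


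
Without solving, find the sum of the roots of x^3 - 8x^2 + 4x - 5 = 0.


By Vieta's formulas for x^3 + bx^2 + cx + d = 0:
  r1 + r2 + r3 = -b/a = 8
  r1*r2 + r1*r3 + r2*r3 = c/a = 4
  r1*r2*r3 = -d/a = 5


Sum = 8


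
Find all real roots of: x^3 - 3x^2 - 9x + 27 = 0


Let p(x) = x^3 - 3x^2 - 9x + 27. By the rational root theorem (leading coefficient 1), any rational root is an integer divisor of 27: try ±1, ±2, ... in turn.
Test x = 1: value = 16 ≠ 0.
Test x = -1: value = 32 ≠ 0.
Test x = 3: value = 0 ✓, so (x - 3) is a factor.
Synthetic division by (x - 3): bring down 1; 1(3) - 3 = 0; 0(3) - 9 = -9; (-9)(3) + 27 = 0 → quotient x^2 - 9, remainder 0.
Solve the quadratic x^2 - 9 = 0: discriminant = 0^2 - 4(1)(-9) = 0 + 36 = 36.
sqrt(36) = 6, so x = (0 ± 6)/2: x = 3 or x = -3.

x = -3, x = 3 (multiplicity 2)


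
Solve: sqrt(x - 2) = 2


Square both sides: x - 2 = 2^2 = 4
x = 4 + 2 = 6
x = 6
Check: sqrt(1*6 - 2) = sqrt(4) = 2 ✓

x = 6


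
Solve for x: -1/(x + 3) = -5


Multiply both sides by (x + 3): -1 = -5(x + 3)
Distribute: -1 = -5x - 15
-5x = -1 + 15 = 14
x = -14/5

x = -14/5


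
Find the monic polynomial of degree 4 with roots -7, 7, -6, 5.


A monic polynomial with roots -7, 7, -6, 5 is:
p(x) = (x + 7)(x - 7)(x + 6)(x - 5)
After multiplying by (x + 7): x + 7
After multiplying by (x - 7): x^2 - 49
After multiplying by (x + 6): x^3 + 6x^2 - 49x - 294
After multiplying by (x - 5): x^4 + x^3 - 79x^2 - 49x + 1470

x^4 + x^3 - 79x^2 - 49x + 1470


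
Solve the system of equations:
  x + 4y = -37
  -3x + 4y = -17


Using Cramer's rule:
Determinant D = (1)(4) - (-3)(4) = 4 + 12 = 16
Dx = (-37)(4) - (-17)(4) = -148 + 68 = -80
Dy = (1)(-17) - (-3)(-37) = -17 - 111 = -128
x = Dx/D = -80/16 = -5
y = Dy/D = -128/16 = -8

x = -5, y = -8


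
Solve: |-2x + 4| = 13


An absolute value equation |expr| = 13 gives two cases:
Case 1: -2x + 4 = 13
  -2x = 9, so x = -9/2
Case 2: -2x + 4 = -13
  -2x = -17, so x = 17/2

x = -9/2, x = 17/2


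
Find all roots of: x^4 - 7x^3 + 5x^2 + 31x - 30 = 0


Let p(x) = x^4 - 7x^3 + 5x^2 + 31x - 30. By the rational root theorem (leading coefficient 1), any rational root is an integer divisor of 30: try ±1, ±2, ... in turn.
Test x = 1: value = 0 ✓, so (x - 1) is a factor.
Synthetic division by (x - 1): bring down 1; 1(1) - 7 = -6; (-6)(1) + 5 = -1; (-1)(1) + 31 = 30; 30(1) - 30 = 0 → quotient x^3 - 6x^2 - x + 30, remainder 0.
Continue with the quotient x^3 - 6x^2 - x + 30 (candidates must divide 30; re-test x = 1 first in case it repeats).
Test x = 1: value = 24 ≠ 0.
Test x = -1: value = 24 ≠ 0.
Test x = 2: value = 12 ≠ 0.
Test x = -2: value = 0 ✓, so (x + 2) is a factor.
Synthetic division by (x + 2): bring down 1; 1(-2) - 6 = -8; (-8)(-2) - 1 = 15; 15(-2) + 30 = 0 → quotient x^2 - 8x + 15, remainder 0.
Solve the quadratic x^2 - 8x + 15 = 0: discriminant = (-8)^2 - 4(1)(15) = 64 - 60 = 4.
sqrt(4) = 2, so x = (8 ± 2)/2: x = 5 or x = 3.
Collecting all roots found:

x = -2, x = 1, x = 3, x = 5


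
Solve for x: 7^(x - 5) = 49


Express both sides with the same base.
49 = 7^2
Since the bases match, equate exponents: x - 5 = 2
So x = 2 - (-5) = 7

x = 7


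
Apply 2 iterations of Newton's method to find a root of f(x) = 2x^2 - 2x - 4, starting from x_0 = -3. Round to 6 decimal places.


Newton's method: x_(n+1) = x_n - f(x_n)/f'(x_n)
f(x) = 2x^2 - 2x - 4
f'(x) = 4x - 2

Iteration 1:
  f(-3.000000) = 20.000000
  f'(-3.000000) = -14.000000
  x_1 = -3.000000 - (20.000000)/(-14.000000) = -1.571429

Iteration 2:
  f(-1.571429) = 4.081633
  f'(-1.571429) = -8.285714
  x_2 = -1.571429 - (4.081633)/(-8.285714) = -1.078818

x_2 = -1.078818


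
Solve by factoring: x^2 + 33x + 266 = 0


We need two numbers that multiply to 266 and add to 33.
Those numbers are 14 and 19 (since 14 * 19 = 266 and 14 + 19 = 33).
So x^2 + 33x + 266 = (x + 14)(x + 19) = 0
Setting each factor to zero: x = -14 or x = -19

x = -19, x = -14


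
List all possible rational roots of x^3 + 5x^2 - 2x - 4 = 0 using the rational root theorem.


Rational root theorem: possible roots are ±p/q where:
  p divides the constant term (-4): p ∈ {1, 2, 4}
  q divides the leading coefficient (1): q ∈ {1}

All possible rational roots: -4, -2, -1, 1, 2, 4

-4, -2, -1, 1, 2, 4


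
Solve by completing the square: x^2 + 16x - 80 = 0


Start: x^2 + 16x - 80 = 0
Move constant: x^2 + 16x = 80
Half of 16 is 8, squared is 64
Add 64 to both sides: x^2 + 16x + 64 = 144
(x + 8)^2 = 144
x + 8 = ±12
x = -8 + 12 = 4 or x = -8 - 12 = -20

x = -20, x = 4


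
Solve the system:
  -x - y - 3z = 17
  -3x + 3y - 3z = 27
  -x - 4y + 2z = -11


Using Cramer's rule. Expand each determinant along the first row.
D  = (-1)*[3*2 - (-3)*(-4)] - (-1)*[(-3)*2 - (-3)*(-1)] + (-3)*[(-3)*(-4) - 3*(-1)]
  = (-1)*(-6) - (-1)*(-9) + (-3)*(15) = -48
Dx = 17*[3*2 - (-3)*(-4)] - (-1)*[27*2 - (-3)*(-11)] + (-3)*[27*(-4) - 3*(-11)]
  = 17*(-6) - (-1)*(21) + (-3)*(-75) = 144
Dy = (-1)*[27*2 - (-3)*(-11)] - 17*[(-3)*2 - (-3)*(-1)] + (-3)*[(-3)*(-11) - 27*(-1)]
  = (-1)*(21) - 17*(-9) + (-3)*(60) = -48
Dz = (-1)*[3*(-11) - 27*(-4)] - (-1)*[(-3)*(-11) - 27*(-1)] + 17*[(-3)*(-4) - 3*(-1)]
  = (-1)*(75) - (-1)*(60) + 17*(15) = 240
x = Dx/D = 144/-48 = -3, y = Dy/D = -48/-48 = 1, z = Dz/D = 240/-48 = -5
Check eq1: (-1)(-3) + (-1)(1) + (-3)(-5) = 17 = 17 ✓
Check eq2: (-3)(-3) + (3)(1) + (-3)(-5) = 27 = 27 ✓
Check eq3: (-1)(-3) + (-4)(1) + (2)(-5) = -11 = -11 ✓

x = -3, y = 1, z = -5


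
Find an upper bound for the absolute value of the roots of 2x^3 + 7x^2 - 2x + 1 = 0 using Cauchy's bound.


Cauchy's bound: all roots r satisfy |r| <= 1 + max(|a_i/a_n|) for i = 0,...,n-1
where a_n is the leading coefficient.

Coefficients: [2, 7, -2, 1]
Leading coefficient a_n = 2
Ratios |a_i/a_n|: 7/2, 1, 1/2
Maximum ratio: 7/2
Cauchy's bound: |r| <= 1 + 7/2 = 9/2

Upper bound = 9/2


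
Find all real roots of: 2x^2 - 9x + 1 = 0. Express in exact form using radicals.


Using the quadratic formula: x = (-b ± sqrt(b^2 - 4ac)) / (2a)
Here a = 2, b = -9, c = 1
Discriminant = b^2 - 4ac = (-9)^2 - 4(2)(1) = 81 - 8 = 73
Since discriminant = 73 > 0, there are two real roots.
x = (9 ± sqrt(73)) / 4
Numerically: x ≈ 4.3860 or x ≈ 0.1140

x = (9 + sqrt(73)) / 4 or x = (9 - sqrt(73)) / 4


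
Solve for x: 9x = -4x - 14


Starting with: 9x = -4x - 14
Move all x terms to left: (9 + 4)x = -14 - 0
Simplify: 13x = -14
Divide both sides by 13: x = -14/13

x = -14/13


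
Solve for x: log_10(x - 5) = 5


Convert to exponential form: x - 5 = 10^5 = 100000
x = 100000 + 5 = 100005
Check: log_10(100005 - 5) = log_10(100000) = log_10(100000) = 5 ✓

x = 100005


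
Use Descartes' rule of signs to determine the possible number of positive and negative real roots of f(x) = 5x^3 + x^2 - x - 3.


Descartes' rule of signs:

For positive roots, count sign changes in f(x) = 5x^3 + x^2 - x - 3:
Signs of coefficients: +, +, -, -
Number of sign changes: 1
Possible positive real roots: 1

For negative roots, examine f(-x) = -5x^3 + x^2 + x - 3:
Signs of coefficients: -, +, +, -
Number of sign changes: 2
Possible negative real roots: 2, 0

Positive roots: 1; Negative roots: 2 or 0


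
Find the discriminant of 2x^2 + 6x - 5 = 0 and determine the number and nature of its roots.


For ax^2 + bx + c = 0, discriminant D = b^2 - 4ac
Here a = 2, b = 6, c = -5
D = (6)^2 - 4(2)(-5) = 36 + 40 = 76

D = 76 > 0 but not a perfect square
The equation has 2 distinct real irrational roots.

Discriminant = 76, 2 distinct real irrational roots


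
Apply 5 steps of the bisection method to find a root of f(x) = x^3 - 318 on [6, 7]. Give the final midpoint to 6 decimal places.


f(x) = x^3 - 318
f(6) = -102 < 0
f(7) = 25 > 0

Step 1: midpoint = (6.000000 + 7.000000)/2 = 6.500000
  f(6.500000) = -43.375000
  f(mid) < 0, so root is in [6.500000, 7.000000]

Step 2: midpoint = (6.500000 + 7.000000)/2 = 6.750000
  f(6.750000) = -10.453125
  f(mid) < 0, so root is in [6.750000, 7.000000]

Step 3: midpoint = (6.750000 + 7.000000)/2 = 6.875000
  f(6.875000) = 6.951172
  f(mid) > 0, so root is in [6.750000, 6.875000]

Step 4: midpoint = (6.750000 + 6.875000)/2 = 6.812500
  f(6.812500) = -1.830811
  f(mid) < 0, so root is in [6.812500, 6.875000]

Step 5: midpoint = (6.812500 + 6.875000)/2 = 6.843750
  f(6.843750) = 2.540131
  f(mid) > 0, so root is in [6.812500, 6.843750]

midpoint = 6.843750


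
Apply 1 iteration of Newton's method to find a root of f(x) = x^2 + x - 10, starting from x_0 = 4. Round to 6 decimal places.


Newton's method: x_(n+1) = x_n - f(x_n)/f'(x_n)
f(x) = x^2 + x - 10
f'(x) = 2x + 1

Iteration 1:
  f(4.000000) = 10.000000
  f'(4.000000) = 9.000000
  x_1 = 4.000000 - (10.000000)/(9.000000) = 2.888889

x_1 = 2.888889


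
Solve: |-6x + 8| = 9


An absolute value equation |expr| = 9 gives two cases:
Case 1: -6x + 8 = 9
  -6x = 1, so x = -1/6
Case 2: -6x + 8 = -9
  -6x = -17, so x = 17/6

x = -1/6, x = 17/6


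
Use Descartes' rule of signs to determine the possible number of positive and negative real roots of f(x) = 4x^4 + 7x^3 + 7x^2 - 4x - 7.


Descartes' rule of signs:

For positive roots, count sign changes in f(x) = 4x^4 + 7x^3 + 7x^2 - 4x - 7:
Signs of coefficients: +, +, +, -, -
Number of sign changes: 1
Possible positive real roots: 1

For negative roots, examine f(-x) = 4x^4 - 7x^3 + 7x^2 + 4x - 7:
Signs of coefficients: +, -, +, +, -
Number of sign changes: 3
Possible negative real roots: 3, 1

Positive roots: 1; Negative roots: 3 or 1


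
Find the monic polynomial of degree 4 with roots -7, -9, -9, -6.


A monic polynomial with roots -7, -9, -9, -6 is:
p(x) = (x + 7)(x + 9)(x + 9)(x + 6)
After multiplying by (x + 7): x + 7
After multiplying by (x + 9): x^2 + 16x + 63
After multiplying by (x + 9): x^3 + 25x^2 + 207x + 567
After multiplying by (x + 6): x^4 + 31x^3 + 357x^2 + 1809x + 3402

x^4 + 31x^3 + 357x^2 + 1809x + 3402


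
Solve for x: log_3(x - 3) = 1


Convert to exponential form: x - 3 = 3^1 = 3
x = 3 + 3 = 6
Check: log_3(6 - 3) = log_3(3) = log_3(3) = 1 ✓

x = 6


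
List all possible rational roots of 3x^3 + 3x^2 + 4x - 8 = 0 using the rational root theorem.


Rational root theorem: possible roots are ±p/q where:
  p divides the constant term (-8): p ∈ {1, 2, 4, 8}
  q divides the leading coefficient (3): q ∈ {1, 3}

All possible rational roots: -8, -4, -8/3, -2, -4/3, -1, -2/3, -1/3, 1/3, 2/3, 1, 4/3, 2, 8/3, 4, 8

-8, -4, -8/3, -2, -4/3, -1, -2/3, -1/3, 1/3, 2/3, 1, 4/3, 2, 8/3, 4, 8


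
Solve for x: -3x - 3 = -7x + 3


Starting with: -3x - 3 = -7x + 3
Move all x terms to left: (-3 + 7)x = 3 + 3
Simplify: 4x = 6
Divide both sides by 4: x = 3/2

x = 3/2


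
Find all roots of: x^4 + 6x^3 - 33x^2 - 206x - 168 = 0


Let p(x) = x^4 + 6x^3 - 33x^2 - 206x - 168. By the rational root theorem (leading coefficient 1), any rational root is an integer divisor of 168: try ±1, ±2, ... in turn.
Test x = 1: value = -400 ≠ 0.
Test x = -1: value = 0 ✓, so (x + 1) is a factor.
Synthetic division by (x + 1): bring down 1; 1(-1) + 6 = 5; 5(-1) - 33 = -38; (-38)(-1) - 206 = -168; (-168)(-1) - 168 = 0 → quotient x^3 + 5x^2 - 38x - 168, remainder 0.
Continue with the quotient x^3 + 5x^2 - 38x - 168 (candidates must divide 168; re-test x = -1 first in case it repeats).
Test x = -1: value = -126 ≠ 0.
Test x = 2: value = -216 ≠ 0.
Test x = -2: value = -80 ≠ 0.
Test x = 3: value = -210 ≠ 0.
Test x = -3: value = -36 ≠ 0.
Test x = 4: value = -176 ≠ 0.
Test x = -4: value = 0 ✓, so (x + 4) is a factor.
Synthetic division by (x + 4): bring down 1; 1(-4) + 5 = 1; 1(-4) - 38 = -42; (-42)(-4) - 168 = 0 → quotient x^2 + x - 42, remainder 0.
Solve the quadratic x^2 + x - 42 = 0: discriminant = 1^2 - 4(1)(-42) = 1 + 168 = 169.
sqrt(169) = 13, so x = (-1 ± 13)/2: x = 6 or x = -7.
Collecting all roots found:

x = -7, x = -4, x = -1, x = 6


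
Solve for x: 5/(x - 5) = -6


Multiply both sides by (x - 5): 5 = -6(x - 5)
Distribute: 5 = -6x + 30
-6x = 5 - 30 = -25
x = 25/6

x = 25/6


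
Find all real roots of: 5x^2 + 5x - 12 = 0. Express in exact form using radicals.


Using the quadratic formula: x = (-b ± sqrt(b^2 - 4ac)) / (2a)
Here a = 5, b = 5, c = -12
Discriminant = b^2 - 4ac = 5^2 - 4(5)(-12) = 25 + 240 = 265
Since discriminant = 265 > 0, there are two real roots.
x = (-5 ± sqrt(265)) / 10
Numerically: x ≈ 1.1279 or x ≈ -2.1279

x = (-5 + sqrt(265)) / 10 or x = (-5 - sqrt(265)) / 10


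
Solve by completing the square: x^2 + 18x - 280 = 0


Start: x^2 + 18x - 280 = 0
Move constant: x^2 + 18x = 280
Half of 18 is 9, squared is 81
Add 81 to both sides: x^2 + 18x + 81 = 361
(x + 9)^2 = 361
x + 9 = ±19
x = -9 + 19 = 10 or x = -9 - 19 = -28

x = -28, x = 10


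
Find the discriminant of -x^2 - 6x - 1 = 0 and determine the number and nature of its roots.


For ax^2 + bx + c = 0, discriminant D = b^2 - 4ac
Here a = -1, b = -6, c = -1
D = (-6)^2 - 4(-1)(-1) = 36 - 4 = 32

D = 32 > 0 but not a perfect square
The equation has 2 distinct real irrational roots.

Discriminant = 32, 2 distinct real irrational roots


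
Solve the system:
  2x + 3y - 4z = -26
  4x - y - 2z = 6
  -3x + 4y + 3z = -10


Using Cramer's rule. Expand each determinant along the first row.
D  = 2*[(-1)*3 - (-2)*4] - 3*[4*3 - (-2)*(-3)] + (-4)*[4*4 - (-1)*(-3)]
  = 2*(5) - 3*(6) + (-4)*(13) = -60
Dx = (-26)*[(-1)*3 - (-2)*4] - 3*[6*3 - (-2)*(-10)] + (-4)*[6*4 - (-1)*(-10)]
  = (-26)*(5) - 3*(-2) + (-4)*(14) = -180
Dy = 2*[6*3 - (-2)*(-10)] - (-26)*[4*3 - (-2)*(-3)] + (-4)*[4*(-10) - 6*(-3)]
  = 2*(-2) - (-26)*(6) + (-4)*(-22) = 240
Dz = 2*[(-1)*(-10) - 6*4] - 3*[4*(-10) - 6*(-3)] + (-26)*[4*4 - (-1)*(-3)]
  = 2*(-14) - 3*(-22) + (-26)*(13) = -300
x = Dx/D = -180/-60 = 3, y = Dy/D = 240/-60 = -4, z = Dz/D = -300/-60 = 5
Check eq1: (2)(3) + (3)(-4) + (-4)(5) = -26 = -26 ✓
Check eq2: (4)(3) + (-1)(-4) + (-2)(5) = 6 = 6 ✓
Check eq3: (-3)(3) + (4)(-4) + (3)(5) = -10 = -10 ✓

x = 3, y = -4, z = 5


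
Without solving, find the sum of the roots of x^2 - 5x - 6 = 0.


By Vieta's formulas for ax^2 + bx + c = 0:
  Sum of roots = -b/a
  Product of roots = c/a

Here a = 1, b = -5, c = -6
Sum = -(-5)/1 = 5
Product = -6/1 = -6

Sum = 5


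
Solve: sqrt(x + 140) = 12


Square both sides: x + 140 = 12^2 = 144
x = 144 - 140 = 4
x = 4
Check: sqrt(1*4 + 140) = sqrt(144) = 12 ✓

x = 4


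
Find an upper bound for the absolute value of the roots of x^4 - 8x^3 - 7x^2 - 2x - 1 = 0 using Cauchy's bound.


Cauchy's bound: all roots r satisfy |r| <= 1 + max(|a_i/a_n|) for i = 0,...,n-1
where a_n is the leading coefficient.

Coefficients: [1, -8, -7, -2, -1]
Leading coefficient a_n = 1
Ratios |a_i/a_n|: 8, 7, 2, 1
Maximum ratio: 8
Cauchy's bound: |r| <= 1 + 8 = 9

Upper bound = 9


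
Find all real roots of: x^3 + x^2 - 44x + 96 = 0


Let p(x) = x^3 + x^2 - 44x + 96. By the rational root theorem (leading coefficient 1), any rational root is an integer divisor of 96: try ±1, ±2, ... in turn.
Test x = 1: value = 54 ≠ 0.
Test x = -1: value = 140 ≠ 0.
Test x = 2: value = 20 ≠ 0.
Test x = -2: value = 180 ≠ 0.
Test x = 3: value = 0 ✓, so (x - 3) is a factor.
Synthetic division by (x - 3): bring down 1; 1(3) + 1 = 4; 4(3) - 44 = -32; (-32)(3) + 96 = 0 → quotient x^2 + 4x - 32, remainder 0.
Solve the quadratic x^2 + 4x - 32 = 0: discriminant = 4^2 - 4(1)(-32) = 16 + 128 = 144.
sqrt(144) = 12, so x = (-4 ± 12)/2: x = 4 or x = -8.

x = -8, x = 3, x = 4


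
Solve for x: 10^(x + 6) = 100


Express both sides with the same base.
100 = 10^2
Since the bases match, equate exponents: x + 6 = 2
So x = 2 - (6) = -4

x = -4


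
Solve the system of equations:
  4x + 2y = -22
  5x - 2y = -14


Using Cramer's rule:
Determinant D = (4)(-2) - (5)(2) = -8 - 10 = -18
Dx = (-22)(-2) - (-14)(2) = 44 + 28 = 72
Dy = (4)(-14) - (5)(-22) = -56 + 110 = 54
x = Dx/D = 72/-18 = -4
y = Dy/D = 54/-18 = -3

x = -4, y = -3


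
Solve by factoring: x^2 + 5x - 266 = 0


We need two numbers that multiply to -266 and add to 5.
Those numbers are -14 and 19 (since (-14) * 19 = -266 and (-14) + 19 = 5).
So x^2 + 5x - 266 = (x - 14)(x + 19) = 0
Setting each factor to zero: x = 14 or x = -19

x = -19, x = 14


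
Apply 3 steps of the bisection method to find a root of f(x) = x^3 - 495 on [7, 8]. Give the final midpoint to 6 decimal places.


f(x) = x^3 - 495
f(7) = -152 < 0
f(8) = 17 > 0

Step 1: midpoint = (7.000000 + 8.000000)/2 = 7.500000
  f(7.500000) = -73.125000
  f(mid) < 0, so root is in [7.500000, 8.000000]

Step 2: midpoint = (7.500000 + 8.000000)/2 = 7.750000
  f(7.750000) = -29.515625
  f(mid) < 0, so root is in [7.750000, 8.000000]

Step 3: midpoint = (7.750000 + 8.000000)/2 = 7.875000
  f(7.875000) = -6.626953
  f(mid) < 0, so root is in [7.875000, 8.000000]

midpoint = 7.875000


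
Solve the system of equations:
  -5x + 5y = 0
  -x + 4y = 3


Using Cramer's rule:
Determinant D = (-5)(4) - (-1)(5) = -20 + 5 = -15
Dx = (0)(4) - (3)(5) = 0 - 15 = -15
Dy = (-5)(3) - (-1)(0) = -15 - 0 = -15
x = Dx/D = -15/-15 = 1
y = Dy/D = -15/-15 = 1

x = 1, y = 1


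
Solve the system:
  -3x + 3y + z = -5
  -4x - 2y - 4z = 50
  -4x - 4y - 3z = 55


Using Cramer's rule. Expand each determinant along the first row.
D  = (-3)*[(-2)*(-3) - (-4)*(-4)] - 3*[(-4)*(-3) - (-4)*(-4)] + 1*[(-4)*(-4) - (-2)*(-4)]
  = (-3)*(-10) - 3*(-4) + 1*(8) = 50
Dx = (-5)*[(-2)*(-3) - (-4)*(-4)] - 3*[50*(-3) - (-4)*55] + 1*[50*(-4) - (-2)*55]
  = (-5)*(-10) - 3*(70) + 1*(-90) = -250
Dy = (-3)*[50*(-3) - (-4)*55] - (-5)*[(-4)*(-3) - (-4)*(-4)] + 1*[(-4)*55 - 50*(-4)]
  = (-3)*(70) - (-5)*(-4) + 1*(-20) = -250
Dz = (-3)*[(-2)*55 - 50*(-4)] - 3*[(-4)*55 - 50*(-4)] + (-5)*[(-4)*(-4) - (-2)*(-4)]
  = (-3)*(90) - 3*(-20) + (-5)*(8) = -250
x = Dx/D = -250/50 = -5, y = Dy/D = -250/50 = -5, z = Dz/D = -250/50 = -5
Check eq1: (-3)(-5) + (3)(-5) + (1)(-5) = -5 = -5 ✓
Check eq2: (-4)(-5) + (-2)(-5) + (-4)(-5) = 50 = 50 ✓
Check eq3: (-4)(-5) + (-4)(-5) + (-3)(-5) = 55 = 55 ✓

x = -5, y = -5, z = -5


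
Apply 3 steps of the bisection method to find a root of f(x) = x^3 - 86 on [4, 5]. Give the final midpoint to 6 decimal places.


f(x) = x^3 - 86
f(4) = -22 < 0
f(5) = 39 > 0

Step 1: midpoint = (4.000000 + 5.000000)/2 = 4.500000
  f(4.500000) = 5.125000
  f(mid) > 0, so root is in [4.000000, 4.500000]

Step 2: midpoint = (4.000000 + 4.500000)/2 = 4.250000
  f(4.250000) = -9.234375
  f(mid) < 0, so root is in [4.250000, 4.500000]

Step 3: midpoint = (4.250000 + 4.500000)/2 = 4.375000
  f(4.375000) = -2.259766
  f(mid) < 0, so root is in [4.375000, 4.500000]

midpoint = 4.375000


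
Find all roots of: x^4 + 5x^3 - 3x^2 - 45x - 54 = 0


Let p(x) = x^4 + 5x^3 - 3x^2 - 45x - 54. By the rational root theorem (leading coefficient 1), any rational root is an integer divisor of 54: try ±1, ±2, ... in turn.
Test x = 1: value = -96 ≠ 0.
Test x = -1: value = -16 ≠ 0.
Test x = 2: value = -100 ≠ 0.
Test x = -2: value = 0 ✓, so (x + 2) is a factor.
Synthetic division by (x + 2): bring down 1; 1(-2) + 5 = 3; 3(-2) - 3 = -9; (-9)(-2) - 45 = -27; (-27)(-2) - 54 = 0 → quotient x^3 + 3x^2 - 9x - 27, remainder 0.
Continue with the quotient x^3 + 3x^2 - 9x - 27 (candidates must divide 27).
Test x = 3: value = 0 ✓, so (x - 3) is a factor.
Synthetic division by (x - 3): bring down 1; 1(3) + 3 = 6; 6(3) - 9 = 9; 9(3) - 27 = 0 → quotient x^2 + 6x + 9, remainder 0.
Solve the quadratic x^2 + 6x + 9 = 0: discriminant = 6^2 - 4(1)(9) = 36 - 36 = 0.
Discriminant = 0, so a double root: x = -6/2 = -3.
Collecting all roots found:

x = -3 (multiplicity 2), x = -2, x = 3


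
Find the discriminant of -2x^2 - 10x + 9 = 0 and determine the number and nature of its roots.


For ax^2 + bx + c = 0, discriminant D = b^2 - 4ac
Here a = -2, b = -10, c = 9
D = (-10)^2 - 4(-2)(9) = 100 + 72 = 172

D = 172 > 0 but not a perfect square
The equation has 2 distinct real irrational roots.

Discriminant = 172, 2 distinct real irrational roots


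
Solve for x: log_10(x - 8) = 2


Convert to exponential form: x - 8 = 10^2 = 100
x = 100 + 8 = 108
Check: log_10(108 - 8) = log_10(100) = log_10(100) = 2 ✓

x = 108


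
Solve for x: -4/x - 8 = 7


Subtract -8 from both sides: -4/x = 15
Multiply both sides by x: -4 = 15 * x
Divide by 15: x = -4/15

x = -4/15


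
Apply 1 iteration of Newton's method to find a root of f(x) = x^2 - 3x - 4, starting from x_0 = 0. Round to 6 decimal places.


Newton's method: x_(n+1) = x_n - f(x_n)/f'(x_n)
f(x) = x^2 - 3x - 4
f'(x) = 2x - 3

Iteration 1:
  f(0.000000) = -4.000000
  f'(0.000000) = -3.000000
  x_1 = 0.000000 - (-4.000000)/(-3.000000) = -1.333333

x_1 = -1.333333


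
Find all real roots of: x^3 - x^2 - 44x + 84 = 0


Let p(x) = x^3 - x^2 - 44x + 84. By the rational root theorem (leading coefficient 1), any rational root is an integer divisor of 84: try ±1, ±2, ... in turn.
Test x = 1: value = 40 ≠ 0.
Test x = -1: value = 126 ≠ 0.
Test x = 2: value = 0 ✓, so (x - 2) is a factor.
Synthetic division by (x - 2): bring down 1; 1(2) - 1 = 1; 1(2) - 44 = -42; (-42)(2) + 84 = 0 → quotient x^2 + x - 42, remainder 0.
Solve the quadratic x^2 + x - 42 = 0: discriminant = 1^2 - 4(1)(-42) = 1 + 168 = 169.
sqrt(169) = 13, so x = (-1 ± 13)/2: x = 6 or x = -7.

x = -7, x = 2, x = 6


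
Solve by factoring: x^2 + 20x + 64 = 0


We need two numbers that multiply to 64 and add to 20.
Those numbers are 16 and 4 (since 16 * 4 = 64 and 16 + 4 = 20).
So x^2 + 20x + 64 = (x + 16)(x + 4) = 0
Setting each factor to zero: x = -16 or x = -4

x = -16, x = -4


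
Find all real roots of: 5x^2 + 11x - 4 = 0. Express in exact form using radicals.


Using the quadratic formula: x = (-b ± sqrt(b^2 - 4ac)) / (2a)
Here a = 5, b = 11, c = -4
Discriminant = b^2 - 4ac = 11^2 - 4(5)(-4) = 121 + 80 = 201
Since discriminant = 201 > 0, there are two real roots.
x = (-11 ± sqrt(201)) / 10
Numerically: x ≈ 0.3177 or x ≈ -2.5177

x = (-11 + sqrt(201)) / 10 or x = (-11 - sqrt(201)) / 10


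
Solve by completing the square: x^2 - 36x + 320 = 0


Start: x^2 - 36x + 320 = 0
Move constant: x^2 - 36x = -320
Half of -36 is -18, squared is 324
Add 324 to both sides: x^2 - 36x + 324 = 4
(x - 18)^2 = 4
x - 18 = ±2
x = 18 + 2 = 20 or x = 18 - 2 = 16

x = 16, x = 20


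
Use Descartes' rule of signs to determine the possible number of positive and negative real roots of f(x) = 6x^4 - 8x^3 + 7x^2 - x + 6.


Descartes' rule of signs:

For positive roots, count sign changes in f(x) = 6x^4 - 8x^3 + 7x^2 - x + 6:
Signs of coefficients: +, -, +, -, +
Number of sign changes: 4
Possible positive real roots: 4, 2, 0

For negative roots, examine f(-x) = 6x^4 + 8x^3 + 7x^2 + x + 6:
Signs of coefficients: +, +, +, +, +
Number of sign changes: 0
Possible negative real roots: 0

Positive roots: 4 or 2 or 0; Negative roots: 0


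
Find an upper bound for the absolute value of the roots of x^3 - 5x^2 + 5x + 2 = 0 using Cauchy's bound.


Cauchy's bound: all roots r satisfy |r| <= 1 + max(|a_i/a_n|) for i = 0,...,n-1
where a_n is the leading coefficient.

Coefficients: [1, -5, 5, 2]
Leading coefficient a_n = 1
Ratios |a_i/a_n|: 5, 5, 2
Maximum ratio: 5
Cauchy's bound: |r| <= 1 + 5 = 6

Upper bound = 6


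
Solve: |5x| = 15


An absolute value equation |expr| = 15 gives two cases:
Case 1: 5x = 15
  5x = 15, so x = 3
Case 2: 5x = -15
  5x = -15, so x = -3

x = -3, x = 3


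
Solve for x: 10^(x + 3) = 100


Express both sides with the same base.
100 = 10^2
Since the bases match, equate exponents: x + 3 = 2
So x = 2 - (3) = -1

x = -1


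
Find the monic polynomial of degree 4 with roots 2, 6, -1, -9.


A monic polynomial with roots 2, 6, -1, -9 is:
p(x) = (x - 2)(x - 6)(x + 1)(x + 9)
After multiplying by (x - 2): x - 2
After multiplying by (x - 6): x^2 - 8x + 12
After multiplying by (x + 1): x^3 - 7x^2 + 4x + 12
After multiplying by (x + 9): x^4 + 2x^3 - 59x^2 + 48x + 108

x^4 + 2x^3 - 59x^2 + 48x + 108


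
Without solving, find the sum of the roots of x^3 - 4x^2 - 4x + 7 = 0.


By Vieta's formulas for x^3 + bx^2 + cx + d = 0:
  r1 + r2 + r3 = -b/a = 4
  r1*r2 + r1*r3 + r2*r3 = c/a = -4
  r1*r2*r3 = -d/a = -7


Sum = 4


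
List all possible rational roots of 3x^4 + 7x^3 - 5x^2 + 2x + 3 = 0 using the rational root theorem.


Rational root theorem: possible roots are ±p/q where:
  p divides the constant term (3): p ∈ {1, 3}
  q divides the leading coefficient (3): q ∈ {1, 3}

All possible rational roots: -3, -1, -1/3, 1/3, 1, 3

-3, -1, -1/3, 1/3, 1, 3


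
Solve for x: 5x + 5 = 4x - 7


Starting with: 5x + 5 = 4x - 7
Move all x terms to left: (5 - 4)x = -7 - 5
Simplify: x = -12
Divide both sides by 1: x = -12

x = -12


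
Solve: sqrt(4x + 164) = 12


Square both sides: 4x + 164 = 12^2 = 144
4x = 144 - 164 = -20
x = -5
Check: sqrt(4*(-5) + 164) = sqrt(144) = 12 ✓

x = -5


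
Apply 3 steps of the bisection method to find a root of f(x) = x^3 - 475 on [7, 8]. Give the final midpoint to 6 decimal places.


f(x) = x^3 - 475
f(7) = -132 < 0
f(8) = 37 > 0

Step 1: midpoint = (7.000000 + 8.000000)/2 = 7.500000
  f(7.500000) = -53.125000
  f(mid) < 0, so root is in [7.500000, 8.000000]

Step 2: midpoint = (7.500000 + 8.000000)/2 = 7.750000
  f(7.750000) = -9.515625
  f(mid) < 0, so root is in [7.750000, 8.000000]

Step 3: midpoint = (7.750000 + 8.000000)/2 = 7.875000
  f(7.875000) = 13.373047
  f(mid) > 0, so root is in [7.750000, 7.875000]

midpoint = 7.875000


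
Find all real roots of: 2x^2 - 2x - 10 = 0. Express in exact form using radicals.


Using the quadratic formula: x = (-b ± sqrt(b^2 - 4ac)) / (2a)
Here a = 2, b = -2, c = -10
Discriminant = b^2 - 4ac = (-2)^2 - 4(2)(-10) = 4 + 80 = 84
Since discriminant = 84 > 0, there are two real roots.
x = (2 ± 2*sqrt(21)) / 4
Simplifying: x = (1 ± sqrt(21)) / 2
Numerically: x ≈ 2.7913 or x ≈ -1.7913

x = (1 + sqrt(21)) / 2 or x = (1 - sqrt(21)) / 2


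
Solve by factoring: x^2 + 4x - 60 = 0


We need two numbers that multiply to -60 and add to 4.
Those numbers are -6 and 10 (since (-6) * 10 = -60 and (-6) + 10 = 4).
So x^2 + 4x - 60 = (x - 6)(x + 10) = 0
Setting each factor to zero: x = 6 or x = -10

x = -10, x = 6


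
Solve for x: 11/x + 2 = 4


Subtract 2 from both sides: 11/x = 2
Multiply both sides by x: 11 = 2 * x
Divide by 2: x = 11/2

x = 11/2


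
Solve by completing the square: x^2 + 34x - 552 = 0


Start: x^2 + 34x - 552 = 0
Move constant: x^2 + 34x = 552
Half of 34 is 17, squared is 289
Add 289 to both sides: x^2 + 34x + 289 = 841
(x + 17)^2 = 841
x + 17 = ±29
x = -17 + 29 = 12 or x = -17 - 29 = -46

x = -46, x = 12


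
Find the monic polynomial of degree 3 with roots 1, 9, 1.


A monic polynomial with roots 1, 9, 1 is:
p(x) = (x - 1)(x - 9)(x - 1)
After multiplying by (x - 1): x - 1
After multiplying by (x - 9): x^2 - 10x + 9
After multiplying by (x - 1): x^3 - 11x^2 + 19x - 9

x^3 - 11x^2 + 19x - 9


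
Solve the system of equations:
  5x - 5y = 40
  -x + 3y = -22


Using Cramer's rule:
Determinant D = (5)(3) - (-1)(-5) = 15 - 5 = 10
Dx = (40)(3) - (-22)(-5) = 120 - 110 = 10
Dy = (5)(-22) - (-1)(40) = -110 + 40 = -70
x = Dx/D = 10/10 = 1
y = Dy/D = -70/10 = -7

x = 1, y = -7


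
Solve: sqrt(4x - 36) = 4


Square both sides: 4x - 36 = 4^2 = 16
4x = 16 + 36 = 52
x = 13
Check: sqrt(4*13 - 36) = sqrt(16) = 4 ✓

x = 13


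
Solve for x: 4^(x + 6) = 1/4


Express both sides with the same base.
1/4 = 4^(-1)
Since the bases match, equate exponents: x + 6 = -1
So x = -1 - (6) = -7

x = -7


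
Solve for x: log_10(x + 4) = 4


Convert to exponential form: x + 4 = 10^4 = 10000
x = 10000 - 4 = 9996
Check: log_10(9996 + 4) = log_10(10000) = log_10(10000) = 4 ✓

x = 9996


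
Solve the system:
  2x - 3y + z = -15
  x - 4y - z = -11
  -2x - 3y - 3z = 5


Using Cramer's rule. Expand each determinant along the first row.
D  = 2*[(-4)*(-3) - (-1)*(-3)] - (-3)*[1*(-3) - (-1)*(-2)] + 1*[1*(-3) - (-4)*(-2)]
  = 2*(9) - (-3)*(-5) + 1*(-11) = -8
Dx = (-15)*[(-4)*(-3) - (-1)*(-3)] - (-3)*[(-11)*(-3) - (-1)*5] + 1*[(-11)*(-3) - (-4)*5]
  = (-15)*(9) - (-3)*(38) + 1*(53) = 32
Dy = 2*[(-11)*(-3) - (-1)*5] - (-15)*[1*(-3) - (-1)*(-2)] + 1*[1*5 - (-11)*(-2)]
  = 2*(38) - (-15)*(-5) + 1*(-17) = -16
Dz = 2*[(-4)*5 - (-11)*(-3)] - (-3)*[1*5 - (-11)*(-2)] + (-15)*[1*(-3) - (-4)*(-2)]
  = 2*(-53) - (-3)*(-17) + (-15)*(-11) = 8
x = Dx/D = 32/-8 = -4, y = Dy/D = -16/-8 = 2, z = Dz/D = 8/-8 = -1
Check eq1: (2)(-4) + (-3)(2) + (1)(-1) = -15 = -15 ✓
Check eq2: (1)(-4) + (-4)(2) + (-1)(-1) = -11 = -11 ✓
Check eq3: (-2)(-4) + (-3)(2) + (-3)(-1) = 5 = 5 ✓

x = -4, y = 2, z = -1


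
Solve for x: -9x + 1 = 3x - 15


Starting with: -9x + 1 = 3x - 15
Move all x terms to left: (-9 - 3)x = -15 - 1
Simplify: -12x = -16
Divide both sides by -12: x = 4/3

x = 4/3


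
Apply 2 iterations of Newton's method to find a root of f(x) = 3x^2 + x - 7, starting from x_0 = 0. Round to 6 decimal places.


Newton's method: x_(n+1) = x_n - f(x_n)/f'(x_n)
f(x) = 3x^2 + x - 7
f'(x) = 6x + 1

Iteration 1:
  f(0.000000) = -7.000000
  f'(0.000000) = 1.000000
  x_1 = 0.000000 - (-7.000000)/(1.000000) = 7.000000

Iteration 2:
  f(7.000000) = 147.000000
  f'(7.000000) = 43.000000
  x_2 = 7.000000 - (147.000000)/(43.000000) = 3.581395

x_2 = 3.581395


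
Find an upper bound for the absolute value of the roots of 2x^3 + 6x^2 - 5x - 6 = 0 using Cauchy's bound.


Cauchy's bound: all roots r satisfy |r| <= 1 + max(|a_i/a_n|) for i = 0,...,n-1
where a_n is the leading coefficient.

Coefficients: [2, 6, -5, -6]
Leading coefficient a_n = 2
Ratios |a_i/a_n|: 3, 5/2, 3
Maximum ratio: 3
Cauchy's bound: |r| <= 1 + 3 = 4

Upper bound = 4


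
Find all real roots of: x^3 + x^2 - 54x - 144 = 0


Let p(x) = x^3 + x^2 - 54x - 144. By the rational root theorem (leading coefficient 1), any rational root is an integer divisor of 144: try ±1, ±2, ... in turn.
Test x = 1: value = -196 ≠ 0.
Test x = -1: value = -90 ≠ 0.
Test x = 2: value = -240 ≠ 0.
Test x = -2: value = -40 ≠ 0.
Test x = 3: value = -270 ≠ 0.
Test x = -3: value = 0 ✓, so (x + 3) is a factor.
Synthetic division by (x + 3): bring down 1; 1(-3) + 1 = -2; (-2)(-3) - 54 = -48; (-48)(-3) - 144 = 0 → quotient x^2 - 2x - 48, remainder 0.
Solve the quadratic x^2 - 2x - 48 = 0: discriminant = (-2)^2 - 4(1)(-48) = 4 + 192 = 196.
sqrt(196) = 14, so x = (2 ± 14)/2: x = 8 or x = -6.

x = -6, x = -3, x = 8


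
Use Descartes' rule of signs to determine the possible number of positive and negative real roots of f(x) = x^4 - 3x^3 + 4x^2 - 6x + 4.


Descartes' rule of signs:

For positive roots, count sign changes in f(x) = x^4 - 3x^3 + 4x^2 - 6x + 4:
Signs of coefficients: +, -, +, -, +
Number of sign changes: 4
Possible positive real roots: 4, 2, 0

For negative roots, examine f(-x) = x^4 + 3x^3 + 4x^2 + 6x + 4:
Signs of coefficients: +, +, +, +, +
Number of sign changes: 0
Possible negative real roots: 0

Positive roots: 4 or 2 or 0; Negative roots: 0


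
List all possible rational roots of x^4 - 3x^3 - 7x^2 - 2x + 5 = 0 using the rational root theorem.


Rational root theorem: possible roots are ±p/q where:
  p divides the constant term (5): p ∈ {1, 5}
  q divides the leading coefficient (1): q ∈ {1}

All possible rational roots: -5, -1, 1, 5

-5, -1, 1, 5


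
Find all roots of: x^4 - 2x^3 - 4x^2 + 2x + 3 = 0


Let p(x) = x^4 - 2x^3 - 4x^2 + 2x + 3. By the rational root theorem (leading coefficient 1), any rational root is an integer divisor of 3: try ±1, ±2, ... in turn.
Test x = 1: value = 0 ✓, so (x - 1) is a factor.
Synthetic division by (x - 1): bring down 1; 1(1) - 2 = -1; (-1)(1) - 4 = -5; (-5)(1) + 2 = -3; (-3)(1) + 3 = 0 → quotient x^3 - x^2 - 5x - 3, remainder 0.
Continue with the quotient x^3 - x^2 - 5x - 3 (candidates must divide 3; re-test x = 1 first in case it repeats).
Test x = 1: value = -8 ≠ 0.
Test x = -1: value = 0 ✓, so (x + 1) is a factor.
Synthetic division by (x + 1): bring down 1; 1(-1) - 1 = -2; (-2)(-1) - 5 = -3; (-3)(-1) - 3 = 0 → quotient x^2 - 2x - 3, remainder 0.
Solve the quadratic x^2 - 2x - 3 = 0: discriminant = (-2)^2 - 4(1)(-3) = 4 + 12 = 16.
sqrt(16) = 4, so x = (2 ± 4)/2: x = 3 or x = -1.
Collecting all roots found:

x = -1 (multiplicity 2), x = 1, x = 3


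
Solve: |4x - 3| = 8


An absolute value equation |expr| = 8 gives two cases:
Case 1: 4x - 3 = 8
  4x = 11, so x = 11/4
Case 2: 4x - 3 = -8
  4x = -5, so x = -5/4

x = -5/4, x = 11/4


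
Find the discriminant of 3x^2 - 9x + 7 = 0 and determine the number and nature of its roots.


For ax^2 + bx + c = 0, discriminant D = b^2 - 4ac
Here a = 3, b = -9, c = 7
D = (-9)^2 - 4(3)(7) = 81 - 84 = -3

D = -3 < 0
The equation has no real roots (2 complex conjugate roots).

Discriminant = -3, no real roots (2 complex conjugate roots)


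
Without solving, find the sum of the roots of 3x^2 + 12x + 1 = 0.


By Vieta's formulas for ax^2 + bx + c = 0:
  Sum of roots = -b/a
  Product of roots = c/a

Here a = 3, b = 12, c = 1
Sum = -(12)/3 = -4
Product = 1/3 = 1/3

Sum = -4


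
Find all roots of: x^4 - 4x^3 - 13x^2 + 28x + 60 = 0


Let p(x) = x^4 - 4x^3 - 13x^2 + 28x + 60. By the rational root theorem (leading coefficient 1), any rational root is an integer divisor of 60: try ±1, ±2, ... in turn.
Test x = 1: value = 72 ≠ 0.
Test x = -1: value = 24 ≠ 0.
Test x = 2: value = 48 ≠ 0.
Test x = -2: value = 0 ✓, so (x + 2) is a factor.
Synthetic division by (x + 2): bring down 1; 1(-2) - 4 = -6; (-6)(-2) - 13 = -1; (-1)(-2) + 28 = 30; 30(-2) + 60 = 0 → quotient x^3 - 6x^2 - x + 30, remainder 0.
Continue with the quotient x^3 - 6x^2 - x + 30 (candidates must divide 30; re-test x = -2 first in case it repeats).
Test x = -2: value = 0 ✓, so (x + 2) is a factor.
Synthetic division by (x + 2): bring down 1; 1(-2) - 6 = -8; (-8)(-2) - 1 = 15; 15(-2) + 30 = 0 → quotient x^2 - 8x + 15, remainder 0.
Solve the quadratic x^2 - 8x + 15 = 0: discriminant = (-8)^2 - 4(1)(15) = 64 - 60 = 4.
sqrt(4) = 2, so x = (8 ± 2)/2: x = 5 or x = 3.
Collecting all roots found:

x = -2 (multiplicity 2), x = 3, x = 5
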